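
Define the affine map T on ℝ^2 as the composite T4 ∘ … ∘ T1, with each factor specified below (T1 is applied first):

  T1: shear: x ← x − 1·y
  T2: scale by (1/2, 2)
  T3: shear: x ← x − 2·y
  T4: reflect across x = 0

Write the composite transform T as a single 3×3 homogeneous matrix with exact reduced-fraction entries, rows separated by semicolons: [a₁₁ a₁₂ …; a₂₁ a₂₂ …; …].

T = [-1/2 9/2 0; 0 2 0; 0 0 1]

T1 = [1 -1 0; 0 1 0; 0 0 1]
T2·T1 = [1/2 -1/2 0; 0 2 0; 0 0 1]
T3·…·T1 = [1/2 -9/2 0; 0 2 0; 0 0 1]
T4·…·T1 = [-1/2 9/2 0; 0 2 0; 0 0 1]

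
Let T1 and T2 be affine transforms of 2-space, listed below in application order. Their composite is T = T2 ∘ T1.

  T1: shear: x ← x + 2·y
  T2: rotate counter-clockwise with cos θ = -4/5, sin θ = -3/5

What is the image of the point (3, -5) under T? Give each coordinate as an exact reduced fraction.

T(p) = (13/5, 41/5)

T1 shear: x ← x + 2·y: (3, -5) → (-7, -5)
T2 rotate counter-clockwise with cos θ = -4/5, sin θ = -3/5: (-7, -5) → (13/5, 41/5)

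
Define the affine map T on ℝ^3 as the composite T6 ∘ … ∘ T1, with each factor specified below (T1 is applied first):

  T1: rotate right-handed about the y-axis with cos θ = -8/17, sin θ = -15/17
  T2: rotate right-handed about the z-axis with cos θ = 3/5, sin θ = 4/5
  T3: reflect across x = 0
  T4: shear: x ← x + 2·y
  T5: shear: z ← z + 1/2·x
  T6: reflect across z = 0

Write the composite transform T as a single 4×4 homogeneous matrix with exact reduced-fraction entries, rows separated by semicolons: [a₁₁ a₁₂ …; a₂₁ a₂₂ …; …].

T = [-8/17 2 -15/17 0; -32/85 3/5 -12/17 0; -11/17 -1 31/34 0; 0 0 0 1]

T1 = [-8/17 0 -15/17 0; 0 1 0 0; 15/17 0 -8/17 0; 0 0 0 1]
T2·T1 = [-24/85 -4/5 -9/17 0; -32/85 3/5 -12/17 0; 15/17 0 -8/17 0; 0 0 0 1]
T3·…·T1 = [24/85 4/5 9/17 0; -32/85 3/5 -12/17 0; 15/17 0 -8/17 0; 0 0 0 1]
T4·…·T1 = [-8/17 2 -15/17 0; -32/85 3/5 -12/17 0; 15/17 0 -8/17 0; 0 0 0 1]
T5·…·T1 = [-8/17 2 -15/17 0; -32/85 3/5 -12/17 0; 11/17 1 -31/34 0; 0 0 0 1]
T6·…·T1 = [-8/17 2 -15/17 0; -32/85 3/5 -12/17 0; -11/17 -1 31/34 0; 0 0 0 1]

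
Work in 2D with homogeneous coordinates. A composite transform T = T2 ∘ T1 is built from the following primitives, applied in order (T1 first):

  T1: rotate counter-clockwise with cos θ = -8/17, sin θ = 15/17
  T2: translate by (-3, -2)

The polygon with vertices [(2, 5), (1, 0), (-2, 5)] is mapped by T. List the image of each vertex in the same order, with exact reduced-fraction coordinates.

T1 rotate counter-clockwise with cos θ = -8/17, sin θ = 15/17: (2, 5) → (-91/17, -10/17); (1, 0) → (-8/17, 15/17); (-2, 5) → (-59/17, -70/17)
T2 translate by (-3, -2): (-91/17, -10/17) → (-142/17, -44/17); (-8/17, 15/17) → (-59/17, -19/17); (-59/17, -70/17) → (-110/17, -104/17)

image vertices: (-142/17, -44/17), (-59/17, -19/17), (-110/17, -104/17)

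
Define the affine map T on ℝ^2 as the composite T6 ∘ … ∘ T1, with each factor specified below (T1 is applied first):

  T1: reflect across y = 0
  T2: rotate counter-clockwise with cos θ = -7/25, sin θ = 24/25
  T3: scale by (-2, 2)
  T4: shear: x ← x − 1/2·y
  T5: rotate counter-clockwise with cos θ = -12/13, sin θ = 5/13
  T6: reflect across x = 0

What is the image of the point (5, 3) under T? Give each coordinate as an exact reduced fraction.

T1 reflect across y = 0: (5, 3) → (5, -3)
T2 rotate counter-clockwise with cos θ = -7/25, sin θ = 24/25: (5, -3) → (37/25, 141/25)
T3 scale by (-2, 2): (37/25, 141/25) → (-74/25, 282/25)
T4 shear: x ← x − 1/2·y: (-74/25, 282/25) → (-43/5, 282/25)
T5 rotate counter-clockwise with cos θ = -12/13, sin θ = 5/13: (-43/5, 282/25) → (18/5, -343/25)
T6 reflect across x = 0: (18/5, -343/25) → (-18/5, -343/25)

T(p) = (-18/5, -343/25)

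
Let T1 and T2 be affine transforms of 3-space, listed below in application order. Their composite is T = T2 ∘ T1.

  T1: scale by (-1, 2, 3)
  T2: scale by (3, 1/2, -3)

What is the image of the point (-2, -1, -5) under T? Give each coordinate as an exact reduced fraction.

T(p) = (6, -1, 45)

T1 scale by (-1, 2, 3): (-2, -1, -5) → (2, -2, -15)
T2 scale by (3, 1/2, -3): (2, -2, -15) → (6, -1, 45)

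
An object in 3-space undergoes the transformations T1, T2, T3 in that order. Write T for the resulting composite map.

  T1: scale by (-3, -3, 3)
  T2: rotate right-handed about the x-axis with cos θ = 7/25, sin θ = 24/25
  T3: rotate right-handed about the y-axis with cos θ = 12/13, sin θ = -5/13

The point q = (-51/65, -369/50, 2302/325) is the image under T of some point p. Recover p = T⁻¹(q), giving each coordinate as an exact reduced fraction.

p = (-2/3, -3/2, 3)

T1 = [-3 0 0 0; 0 -3 0 0; 0 0 3 0; 0 0 0 1]
T2·T1 = [-3 0 0 0; 0 -21/25 -72/25 0; 0 -72/25 21/25 0; 0 0 0 1]
T3·…·T1 = [-36/13 72/65 -21/65 0; 0 -21/25 -72/25 0; -15/13 -864/325 252/325 0; 0 0 0 1]
det M = 27; M⁻¹ = [-4/13 0 -5/39 0; 8/65 -7/75 -96/325 0; -7/195 -8/25 28/325 0; 0 0 0 1]
M⁻¹ · (-51/65, -369/50, 2302/325)ᵀ = (-2/3, -3/2, 3)ᵀ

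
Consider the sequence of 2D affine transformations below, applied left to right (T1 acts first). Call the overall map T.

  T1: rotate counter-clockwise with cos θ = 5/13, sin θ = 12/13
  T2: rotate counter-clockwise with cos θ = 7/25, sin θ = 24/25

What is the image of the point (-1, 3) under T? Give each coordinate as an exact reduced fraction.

T(p) = (-359/325, -963/325)

T1 rotate counter-clockwise with cos θ = 5/13, sin θ = 12/13: (-1, 3) → (-41/13, 3/13)
T2 rotate counter-clockwise with cos θ = 7/25, sin θ = 24/25: (-41/13, 3/13) → (-359/325, -963/325)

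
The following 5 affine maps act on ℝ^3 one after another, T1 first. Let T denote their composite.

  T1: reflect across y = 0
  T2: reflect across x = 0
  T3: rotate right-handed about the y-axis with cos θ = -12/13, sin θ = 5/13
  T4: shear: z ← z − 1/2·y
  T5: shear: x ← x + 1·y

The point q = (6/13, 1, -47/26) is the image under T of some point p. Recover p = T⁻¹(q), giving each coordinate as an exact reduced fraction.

p = (-1, -1, 1)

T1 = [1 0 0 0; 0 -1 0 0; 0 0 1 0; 0 0 0 1]
T2·T1 = [-1 0 0 0; 0 -1 0 0; 0 0 1 0; 0 0 0 1]
T3·…·T1 = [12/13 0 5/13 0; 0 -1 0 0; 5/13 0 -12/13 0; 0 0 0 1]
T4·…·T1 = [12/13 0 5/13 0; 0 -1 0 0; 5/13 1/2 -12/13 0; 0 0 0 1]
T5·…·T1 = [12/13 -1 5/13 0; 0 -1 0 0; 5/13 1/2 -12/13 0; 0 0 0 1]
det M = 1; M⁻¹ = [12/13 -19/26 5/13 0; 0 -1 0 0; 5/13 -11/13 -12/13 0; 0 0 0 1]
M⁻¹ · (6/13, 1, -47/26)ᵀ = (-1, -1, 1)ᵀ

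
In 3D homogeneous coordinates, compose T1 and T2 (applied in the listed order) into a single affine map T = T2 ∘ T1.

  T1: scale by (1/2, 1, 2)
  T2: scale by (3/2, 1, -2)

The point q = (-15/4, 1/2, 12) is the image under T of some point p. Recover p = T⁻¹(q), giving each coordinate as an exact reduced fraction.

p = (-5, 1/2, -3)

T1 = [1/2 0 0 0; 0 1 0 0; 0 0 2 0; 0 0 0 1]
T2·T1 = [3/4 0 0 0; 0 1 0 0; 0 0 -4 0; 0 0 0 1]
det M = -3; M⁻¹ = [4/3 0 0 0; 0 1 0 0; 0 0 -1/4 0; 0 0 0 1]
M⁻¹ · (-15/4, 1/2, 12)ᵀ = (-5, 1/2, -3)ᵀ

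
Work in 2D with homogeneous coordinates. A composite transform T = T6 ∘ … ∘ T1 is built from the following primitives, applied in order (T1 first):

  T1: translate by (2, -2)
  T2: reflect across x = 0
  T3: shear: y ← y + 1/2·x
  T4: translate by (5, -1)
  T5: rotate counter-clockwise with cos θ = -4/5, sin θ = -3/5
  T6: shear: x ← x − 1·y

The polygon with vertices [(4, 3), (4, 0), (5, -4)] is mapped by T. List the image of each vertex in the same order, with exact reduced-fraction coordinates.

T1 translate by (2, -2): (4, 3) → (6, 1); (4, 0) → (6, -2); (5, -4) → (7, -6)
T2 reflect across x = 0: (6, 1) → (-6, 1); (6, -2) → (-6, -2); (7, -6) → (-7, -6)
T3 shear: y ← y + 1/2·x: (-6, 1) → (-6, -2); (-6, -2) → (-6, -5); (-7, -6) → (-7, -19/2)
T4 translate by (5, -1): (-6, -2) → (-1, -3); (-6, -5) → (-1, -6); (-7, -19/2) → (-2, -21/2)
T5 rotate counter-clockwise with cos θ = -4/5, sin θ = -3/5: (-1, -3) → (-1, 3); (-1, -6) → (-14/5, 27/5); (-2, -21/2) → (-47/10, 48/5)
T6 shear: x ← x − 1·y: (-1, 3) → (-4, 3); (-14/5, 27/5) → (-41/5, 27/5); (-47/10, 48/5) → (-143/10, 48/5)

image vertices: (-4, 3), (-41/5, 27/5), (-143/10, 48/5)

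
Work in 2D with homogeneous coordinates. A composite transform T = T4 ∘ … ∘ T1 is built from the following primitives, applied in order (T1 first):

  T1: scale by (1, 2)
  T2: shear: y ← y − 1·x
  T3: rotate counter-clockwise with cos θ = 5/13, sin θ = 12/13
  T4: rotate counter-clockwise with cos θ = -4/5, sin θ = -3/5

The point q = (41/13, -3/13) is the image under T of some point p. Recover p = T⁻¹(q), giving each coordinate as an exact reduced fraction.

p = (1, 2)

T1 = [1 0 0; 0 2 0; 0 0 1]
T2·T1 = [1 0 0; -1 2 0; 0 0 1]
T3·…·T1 = [17/13 -24/13 0; 7/13 10/13 0; 0 0 1]
T4·…·T1 = [-47/65 126/65 0; -79/65 32/65 0; 0 0 1]
det M = 2; M⁻¹ = [16/65 -63/65 0; 79/130 -47/130 0; 0 0 1]
M⁻¹ · (41/13, -3/13)ᵀ = (1, 2)ᵀ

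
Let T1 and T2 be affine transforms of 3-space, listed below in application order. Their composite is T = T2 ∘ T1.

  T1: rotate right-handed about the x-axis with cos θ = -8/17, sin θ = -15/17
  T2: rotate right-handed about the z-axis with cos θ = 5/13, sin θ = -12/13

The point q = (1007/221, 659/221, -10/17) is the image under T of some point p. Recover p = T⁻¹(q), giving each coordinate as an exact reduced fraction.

T1 = [1 0 0 0; 0 -8/17 15/17 0; 0 -15/17 -8/17 0; 0 0 0 1]
T2·T1 = [5/13 -96/221 180/221 0; -12/13 -40/221 75/221 0; 0 -15/17 -8/17 0; 0 0 0 1]
det M = 1; M⁻¹ = [5/13 -12/13 0 0; -96/221 -40/221 -15/17 0; 180/221 75/221 -8/17 0; 0 0 0 1]
M⁻¹ · (1007/221, 659/221, -10/17)ᵀ = (-1, -2, 5)ᵀ

p = (-1, -2, 5)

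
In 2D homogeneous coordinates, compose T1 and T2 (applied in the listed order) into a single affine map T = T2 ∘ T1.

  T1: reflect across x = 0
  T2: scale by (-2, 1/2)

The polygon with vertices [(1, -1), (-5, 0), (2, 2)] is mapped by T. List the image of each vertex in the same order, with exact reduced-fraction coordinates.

image vertices: (2, -1/2), (-10, 0), (4, 1)

T1 reflect across x = 0: (1, -1) → (-1, -1); (-5, 0) → (5, 0); (2, 2) → (-2, 2)
T2 scale by (-2, 1/2): (-1, -1) → (2, -1/2); (5, 0) → (-10, 0); (-2, 2) → (4, 1)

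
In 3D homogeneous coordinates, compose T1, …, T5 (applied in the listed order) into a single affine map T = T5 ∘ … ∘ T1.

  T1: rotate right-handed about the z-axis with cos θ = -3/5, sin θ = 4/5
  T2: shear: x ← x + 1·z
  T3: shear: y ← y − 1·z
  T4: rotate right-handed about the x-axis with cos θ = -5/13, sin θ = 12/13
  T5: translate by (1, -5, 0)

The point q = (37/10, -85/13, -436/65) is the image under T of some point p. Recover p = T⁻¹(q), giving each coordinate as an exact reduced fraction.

T1 = [-3/5 -4/5 0 0; 4/5 -3/5 0 0; 0 0 1 0; 0 0 0 1]
T2·T1 = [-3/5 -4/5 1 0; 4/5 -3/5 0 0; 0 0 1 0; 0 0 0 1]
T3·…·T1 = [-3/5 -4/5 1 0; 4/5 -3/5 -1 0; 0 0 1 0; 0 0 0 1]
T4·…·T1 = [-3/5 -4/5 1 0; -4/13 3/13 -7/13 0; 48/65 -36/65 -17/13 0; 0 0 0 1]
T5·…·T1 = [-3/5 -4/5 1 1; -4/13 3/13 -7/13 -5; 48/65 -36/65 -17/13 0; 0 0 0 1]
det M = 1; M⁻¹ = [-3/5 -8/5 1/5 -37/5; -4/5 3/65 -41/65 67/65; 0 -12/13 -5/13 -60/13; 0 0 0 1]
M⁻¹ · (37/10, -85/13, -436/65)ᵀ = (-1/2, 2, 4)ᵀ

p = (-1/2, 2, 4)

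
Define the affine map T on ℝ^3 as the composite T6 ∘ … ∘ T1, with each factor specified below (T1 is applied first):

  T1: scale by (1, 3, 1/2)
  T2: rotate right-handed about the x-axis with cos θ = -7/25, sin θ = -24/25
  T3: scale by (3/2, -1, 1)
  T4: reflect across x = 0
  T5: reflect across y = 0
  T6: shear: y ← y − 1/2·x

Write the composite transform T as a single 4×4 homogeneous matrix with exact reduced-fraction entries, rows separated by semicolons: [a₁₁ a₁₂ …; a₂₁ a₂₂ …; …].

T1 = [1 0 0 0; 0 3 0 0; 0 0 1/2 0; 0 0 0 1]
T2·T1 = [1 0 0 0; 0 -21/25 12/25 0; 0 -72/25 -7/50 0; 0 0 0 1]
T3·…·T1 = [3/2 0 0 0; 0 21/25 -12/25 0; 0 -72/25 -7/50 0; 0 0 0 1]
T4·…·T1 = [-3/2 0 0 0; 0 21/25 -12/25 0; 0 -72/25 -7/50 0; 0 0 0 1]
T5·…·T1 = [-3/2 0 0 0; 0 -21/25 12/25 0; 0 -72/25 -7/50 0; 0 0 0 1]
T6·…·T1 = [-3/2 0 0 0; 3/4 -21/25 12/25 0; 0 -72/25 -7/50 0; 0 0 0 1]

T = [-3/2 0 0 0; 3/4 -21/25 12/25 0; 0 -72/25 -7/50 0; 0 0 0 1]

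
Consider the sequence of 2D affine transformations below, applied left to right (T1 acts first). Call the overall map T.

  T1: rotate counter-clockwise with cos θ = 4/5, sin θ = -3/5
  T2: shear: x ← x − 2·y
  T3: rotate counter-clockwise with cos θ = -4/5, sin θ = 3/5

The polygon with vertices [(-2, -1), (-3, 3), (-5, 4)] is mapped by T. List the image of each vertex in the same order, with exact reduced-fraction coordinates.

T1 rotate counter-clockwise with cos θ = 4/5, sin θ = -3/5: (-2, -1) → (-11/5, 2/5); (-3, 3) → (-3/5, 21/5); (-5, 4) → (-8/5, 31/5)
T2 shear: x ← x − 2·y: (-11/5, 2/5) → (-3, 2/5); (-3/5, 21/5) → (-9, 21/5); (-8/5, 31/5) → (-14, 31/5)
T3 rotate counter-clockwise with cos θ = -4/5, sin θ = 3/5: (-3, 2/5) → (54/25, -53/25); (-9, 21/5) → (117/25, -219/25); (-14, 31/5) → (187/25, -334/25)

image vertices: (54/25, -53/25), (117/25, -219/25), (187/25, -334/25)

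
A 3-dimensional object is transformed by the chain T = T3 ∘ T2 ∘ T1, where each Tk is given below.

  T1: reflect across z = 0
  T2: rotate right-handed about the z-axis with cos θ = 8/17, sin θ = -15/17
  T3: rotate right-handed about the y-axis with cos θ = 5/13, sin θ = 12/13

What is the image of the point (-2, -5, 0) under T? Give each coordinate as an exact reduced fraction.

T(p) = (-35/17, -10/17, 84/17)

T1 reflect across z = 0: (-2, -5, 0) → (-2, -5, 0)
T2 rotate right-handed about the z-axis with cos θ = 8/17, sin θ = -15/17: (-2, -5, 0) → (-91/17, -10/17, 0)
T3 rotate right-handed about the y-axis with cos θ = 5/13, sin θ = 12/13: (-91/17, -10/17, 0) → (-35/17, -10/17, 84/17)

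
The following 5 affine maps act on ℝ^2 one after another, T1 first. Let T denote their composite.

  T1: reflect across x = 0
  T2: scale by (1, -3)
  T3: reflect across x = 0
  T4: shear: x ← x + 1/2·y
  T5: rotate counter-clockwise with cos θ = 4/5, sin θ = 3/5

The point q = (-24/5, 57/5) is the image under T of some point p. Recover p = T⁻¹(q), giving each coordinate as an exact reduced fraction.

T1 = [-1 0 0; 0 1 0; 0 0 1]
T2·T1 = [-1 0 0; 0 -3 0; 0 0 1]
T3·…·T1 = [1 0 0; 0 -3 0; 0 0 1]
T4·…·T1 = [1 -3/2 0; 0 -3 0; 0 0 1]
T5·…·T1 = [4/5 3/5 0; 3/5 -33/10 0; 0 0 1]
det M = -3; M⁻¹ = [11/10 1/5 0; 1/5 -4/15 0; 0 0 1]
M⁻¹ · (-24/5, 57/5)ᵀ = (-3, -4)ᵀ

p = (-3, -4)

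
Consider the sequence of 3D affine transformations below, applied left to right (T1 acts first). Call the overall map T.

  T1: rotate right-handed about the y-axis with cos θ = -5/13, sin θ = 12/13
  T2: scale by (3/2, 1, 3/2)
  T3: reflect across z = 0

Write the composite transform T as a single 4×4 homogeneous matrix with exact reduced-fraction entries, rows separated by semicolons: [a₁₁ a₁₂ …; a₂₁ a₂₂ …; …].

T = [-15/26 0 18/13 0; 0 1 0 0; 18/13 0 15/26 0; 0 0 0 1]

T1 = [-5/13 0 12/13 0; 0 1 0 0; -12/13 0 -5/13 0; 0 0 0 1]
T2·T1 = [-15/26 0 18/13 0; 0 1 0 0; -18/13 0 -15/26 0; 0 0 0 1]
T3·…·T1 = [-15/26 0 18/13 0; 0 1 0 0; 18/13 0 15/26 0; 0 0 0 1]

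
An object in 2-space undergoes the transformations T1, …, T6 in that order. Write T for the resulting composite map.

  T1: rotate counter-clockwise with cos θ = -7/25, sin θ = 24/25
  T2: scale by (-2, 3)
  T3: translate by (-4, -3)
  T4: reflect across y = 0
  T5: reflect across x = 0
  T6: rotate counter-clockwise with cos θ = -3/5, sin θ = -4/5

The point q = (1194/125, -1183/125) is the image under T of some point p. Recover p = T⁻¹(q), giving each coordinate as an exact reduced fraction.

T1 = [-7/25 -24/25 0; 24/25 -7/25 0; 0 0 1]
T2·T1 = [14/25 48/25 0; 72/25 -21/25 0; 0 0 1]
T3·…·T1 = [14/25 48/25 -4; 72/25 -21/25 -3; 0 0 1]
T4·…·T1 = [14/25 48/25 -4; -72/25 21/25 3; 0 0 1]
T5·…·T1 = [-14/25 -48/25 4; -72/25 21/25 3; 0 0 1]
T6·…·T1 = [-246/125 228/125 0; 272/125 129/125 -5; 0 0 1]
det M = -6; M⁻¹ = [-43/250 38/125 38/25; 136/375 41/125 41/25; 0 0 1]
M⁻¹ · (1194/125, -1183/125)ᵀ = (-3, 2)ᵀ

p = (-3, 2)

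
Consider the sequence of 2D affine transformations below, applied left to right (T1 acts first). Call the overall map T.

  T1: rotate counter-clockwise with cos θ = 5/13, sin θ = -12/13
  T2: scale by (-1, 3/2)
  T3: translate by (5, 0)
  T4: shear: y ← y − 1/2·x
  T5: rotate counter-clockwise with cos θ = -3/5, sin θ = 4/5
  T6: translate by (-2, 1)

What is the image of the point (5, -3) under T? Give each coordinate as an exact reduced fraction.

T1 rotate counter-clockwise with cos θ = 5/13, sin θ = -12/13: (5, -3) → (-11/13, -75/13)
T2 scale by (-1, 3/2): (-11/13, -75/13) → (11/13, -225/26)
T3 translate by (5, 0): (11/13, -225/26) → (76/13, -225/26)
T4 shear: y ← y − 1/2·x: (76/13, -225/26) → (76/13, -301/26)
T5 rotate counter-clockwise with cos θ = -3/5, sin θ = 4/5: (76/13, -301/26) → (374/65, 1511/130)
T6 translate by (-2, 1): (374/65, 1511/130) → (244/65, 1641/130)

T(p) = (244/65, 1641/130)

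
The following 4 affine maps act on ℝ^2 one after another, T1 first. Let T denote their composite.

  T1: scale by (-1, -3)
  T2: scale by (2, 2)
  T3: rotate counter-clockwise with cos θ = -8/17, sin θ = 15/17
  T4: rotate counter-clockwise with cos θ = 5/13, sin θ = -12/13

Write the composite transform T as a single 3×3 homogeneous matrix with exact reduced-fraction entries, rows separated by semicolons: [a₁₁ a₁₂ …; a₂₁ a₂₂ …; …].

T1 = [-1 0 0; 0 -3 0; 0 0 1]
T2·T1 = [-2 0 0; 0 -6 0; 0 0 1]
T3·…·T1 = [16/17 90/17 0; -30/17 48/17 0; 0 0 1]
T4·…·T1 = [-280/221 1026/221 0; -342/221 -840/221 0; 0 0 1]

T = [-280/221 1026/221 0; -342/221 -840/221 0; 0 0 1]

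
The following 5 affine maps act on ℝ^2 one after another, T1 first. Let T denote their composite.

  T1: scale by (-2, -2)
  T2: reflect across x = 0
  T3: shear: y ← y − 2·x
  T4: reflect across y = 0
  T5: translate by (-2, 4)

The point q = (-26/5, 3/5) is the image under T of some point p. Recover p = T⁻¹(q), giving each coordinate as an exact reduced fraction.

p = (-8/5, 3/2)

T1 = [-2 0 0; 0 -2 0; 0 0 1]
T2·T1 = [2 0 0; 0 -2 0; 0 0 1]
T3·…·T1 = [2 0 0; -4 -2 0; 0 0 1]
T4·…·T1 = [2 0 0; 4 2 0; 0 0 1]
T5·…·T1 = [2 0 -2; 4 2 4; 0 0 1]
det M = 4; M⁻¹ = [1/2 0 1; -1 1/2 -4; 0 0 1]
M⁻¹ · (-26/5, 3/5)ᵀ = (-8/5, 3/2)ᵀ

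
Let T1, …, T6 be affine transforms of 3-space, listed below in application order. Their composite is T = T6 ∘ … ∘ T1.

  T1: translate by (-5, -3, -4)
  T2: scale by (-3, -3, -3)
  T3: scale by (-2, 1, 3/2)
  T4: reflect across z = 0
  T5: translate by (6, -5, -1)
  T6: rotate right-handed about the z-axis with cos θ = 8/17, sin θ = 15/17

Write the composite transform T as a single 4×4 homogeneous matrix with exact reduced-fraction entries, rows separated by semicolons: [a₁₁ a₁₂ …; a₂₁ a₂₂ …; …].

T = [48/17 45/17 0 -252/17; 90/17 -24/17 0 -328/17; 0 0 9/2 -19; 0 0 0 1]

T1 = [1 0 0 -5; 0 1 0 -3; 0 0 1 -4; 0 0 0 1]
T2·T1 = [-3 0 0 15; 0 -3 0 9; 0 0 -3 12; 0 0 0 1]
T3·…·T1 = [6 0 0 -30; 0 -3 0 9; 0 0 -9/2 18; 0 0 0 1]
T4·…·T1 = [6 0 0 -30; 0 -3 0 9; 0 0 9/2 -18; 0 0 0 1]
T5·…·T1 = [6 0 0 -24; 0 -3 0 4; 0 0 9/2 -19; 0 0 0 1]
T6·…·T1 = [48/17 45/17 0 -252/17; 90/17 -24/17 0 -328/17; 0 0 9/2 -19; 0 0 0 1]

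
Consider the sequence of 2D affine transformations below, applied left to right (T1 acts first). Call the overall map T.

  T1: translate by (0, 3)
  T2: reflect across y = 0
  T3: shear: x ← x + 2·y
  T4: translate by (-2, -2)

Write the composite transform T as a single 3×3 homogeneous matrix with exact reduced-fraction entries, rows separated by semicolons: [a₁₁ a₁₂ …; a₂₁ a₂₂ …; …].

T1 = [1 0 0; 0 1 3; 0 0 1]
T2·T1 = [1 0 0; 0 -1 -3; 0 0 1]
T3·…·T1 = [1 -2 -6; 0 -1 -3; 0 0 1]
T4·…·T1 = [1 -2 -8; 0 -1 -5; 0 0 1]

T = [1 -2 -8; 0 -1 -5; 0 0 1]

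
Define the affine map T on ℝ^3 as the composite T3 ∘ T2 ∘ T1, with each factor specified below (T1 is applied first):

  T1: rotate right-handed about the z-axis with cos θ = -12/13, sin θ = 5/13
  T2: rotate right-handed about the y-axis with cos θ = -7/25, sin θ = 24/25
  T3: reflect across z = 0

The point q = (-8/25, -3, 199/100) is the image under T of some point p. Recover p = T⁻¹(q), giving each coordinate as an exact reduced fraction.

p = (-3, 2, 1/4)

T1 = [-12/13 -5/13 0 0; 5/13 -12/13 0 0; 0 0 1 0; 0 0 0 1]
T2·T1 = [84/325 7/65 24/25 0; 5/13 -12/13 0 0; 288/325 24/65 -7/25 0; 0 0 0 1]
T3·…·T1 = [84/325 7/65 24/25 0; 5/13 -12/13 0 0; -288/325 -24/65 7/25 0; 0 0 0 1]
det M = -1; M⁻¹ = [84/325 5/13 -288/325 0; 7/65 -12/13 -24/65 0; 24/25 0 7/25 0; 0 0 0 1]
M⁻¹ · (-8/25, -3, 199/100)ᵀ = (-3, 2, 1/4)ᵀ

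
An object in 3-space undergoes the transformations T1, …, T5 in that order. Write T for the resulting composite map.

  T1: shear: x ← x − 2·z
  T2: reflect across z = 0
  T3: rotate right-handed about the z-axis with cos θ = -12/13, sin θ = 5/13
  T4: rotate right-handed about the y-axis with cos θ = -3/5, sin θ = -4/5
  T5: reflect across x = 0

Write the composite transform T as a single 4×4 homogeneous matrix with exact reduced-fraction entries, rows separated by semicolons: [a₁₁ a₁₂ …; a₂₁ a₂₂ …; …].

T1 = [1 0 -2 0; 0 1 0 0; 0 0 1 0; 0 0 0 1]
T2·T1 = [1 0 -2 0; 0 1 0 0; 0 0 -1 0; 0 0 0 1]
T3·…·T1 = [-12/13 -5/13 24/13 0; 5/13 -12/13 -10/13 0; 0 0 -1 0; 0 0 0 1]
T4·…·T1 = [36/65 3/13 -4/13 0; 5/13 -12/13 -10/13 0; -48/65 -4/13 27/13 0; 0 0 0 1]
T5·…·T1 = [-36/65 -3/13 4/13 0; 5/13 -12/13 -10/13 0; -48/65 -4/13 27/13 0; 0 0 0 1]

T = [-36/65 -3/13 4/13 0; 5/13 -12/13 -10/13 0; -48/65 -4/13 27/13 0; 0 0 0 1]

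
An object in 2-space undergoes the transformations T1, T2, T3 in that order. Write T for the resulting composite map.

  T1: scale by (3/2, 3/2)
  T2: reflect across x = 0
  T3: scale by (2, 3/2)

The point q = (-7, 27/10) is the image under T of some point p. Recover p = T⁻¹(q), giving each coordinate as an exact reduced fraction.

p = (7/3, 6/5)

T1 = [3/2 0 0; 0 3/2 0; 0 0 1]
T2·T1 = [-3/2 0 0; 0 3/2 0; 0 0 1]
T3·…·T1 = [-3 0 0; 0 9/4 0; 0 0 1]
det M = -27/4; M⁻¹ = [-1/3 0 0; 0 4/9 0; 0 0 1]
M⁻¹ · (-7, 27/10)ᵀ = (7/3, 6/5)ᵀ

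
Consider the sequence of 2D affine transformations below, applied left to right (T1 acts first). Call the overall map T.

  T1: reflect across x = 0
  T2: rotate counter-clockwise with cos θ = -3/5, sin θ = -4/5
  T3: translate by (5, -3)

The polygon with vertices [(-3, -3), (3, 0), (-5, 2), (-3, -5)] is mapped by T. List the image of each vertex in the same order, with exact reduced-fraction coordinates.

T1 reflect across x = 0: (-3, -3) → (3, -3); (3, 0) → (-3, 0); (-5, 2) → (5, 2); (-3, -5) → (3, -5)
T2 rotate counter-clockwise with cos θ = -3/5, sin θ = -4/5: (3, -3) → (-21/5, -3/5); (-3, 0) → (9/5, 12/5); (5, 2) → (-7/5, -26/5); (3, -5) → (-29/5, 3/5)
T3 translate by (5, -3): (-21/5, -3/5) → (4/5, -18/5); (9/5, 12/5) → (34/5, -3/5); (-7/5, -26/5) → (18/5, -41/5); (-29/5, 3/5) → (-4/5, -12/5)

image vertices: (4/5, -18/5), (34/5, -3/5), (18/5, -41/5), (-4/5, -12/5)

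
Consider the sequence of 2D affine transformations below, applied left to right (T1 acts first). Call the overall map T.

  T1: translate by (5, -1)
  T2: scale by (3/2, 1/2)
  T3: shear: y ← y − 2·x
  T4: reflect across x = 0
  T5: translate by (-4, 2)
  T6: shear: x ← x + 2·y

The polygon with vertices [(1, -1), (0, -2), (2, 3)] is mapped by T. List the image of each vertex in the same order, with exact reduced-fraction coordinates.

T1 translate by (5, -1): (1, -1) → (6, -2); (0, -2) → (5, -3); (2, 3) → (7, 2)
T2 scale by (3/2, 1/2): (6, -2) → (9, -1); (5, -3) → (15/2, -3/2); (7, 2) → (21/2, 1)
T3 shear: y ← y − 2·x: (9, -1) → (9, -19); (15/2, -3/2) → (15/2, -33/2); (21/2, 1) → (21/2, -20)
T4 reflect across x = 0: (9, -19) → (-9, -19); (15/2, -33/2) → (-15/2, -33/2); (21/2, -20) → (-21/2, -20)
T5 translate by (-4, 2): (-9, -19) → (-13, -17); (-15/2, -33/2) → (-23/2, -29/2); (-21/2, -20) → (-29/2, -18)
T6 shear: x ← x + 2·y: (-13, -17) → (-47, -17); (-23/2, -29/2) → (-81/2, -29/2); (-29/2, -18) → (-101/2, -18)

image vertices: (-47, -17), (-81/2, -29/2), (-101/2, -18)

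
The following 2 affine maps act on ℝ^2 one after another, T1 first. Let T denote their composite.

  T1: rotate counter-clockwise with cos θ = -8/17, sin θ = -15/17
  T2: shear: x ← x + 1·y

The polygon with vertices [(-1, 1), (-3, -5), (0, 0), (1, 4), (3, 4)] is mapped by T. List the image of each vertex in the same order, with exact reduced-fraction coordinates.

T1 rotate counter-clockwise with cos θ = -8/17, sin θ = -15/17: (-1, 1) → (23/17, 7/17); (-3, -5) → (-3, 5); (0, 0) → (0, 0); (1, 4) → (52/17, -47/17); (3, 4) → (36/17, -77/17)
T2 shear: x ← x + 1·y: (23/17, 7/17) → (30/17, 7/17); (-3, 5) → (2, 5); (0, 0) → (0, 0); (52/17, -47/17) → (5/17, -47/17); (36/17, -77/17) → (-41/17, -77/17)

image vertices: (30/17, 7/17), (2, 5), (0, 0), (5/17, -47/17), (-41/17, -77/17)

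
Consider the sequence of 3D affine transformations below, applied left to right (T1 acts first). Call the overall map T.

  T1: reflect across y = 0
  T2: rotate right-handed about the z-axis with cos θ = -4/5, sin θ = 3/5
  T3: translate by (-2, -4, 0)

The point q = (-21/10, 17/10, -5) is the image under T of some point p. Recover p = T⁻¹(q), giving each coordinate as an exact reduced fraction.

p = (7/2, 9/2, -5)

T1 = [1 0 0 0; 0 -1 0 0; 0 0 1 0; 0 0 0 1]
T2·T1 = [-4/5 3/5 0 0; 3/5 4/5 0 0; 0 0 1 0; 0 0 0 1]
T3·…·T1 = [-4/5 3/5 0 -2; 3/5 4/5 0 -4; 0 0 1 0; 0 0 0 1]
det M = -1; M⁻¹ = [-4/5 3/5 0 4/5; 3/5 4/5 0 22/5; 0 0 1 0; 0 0 0 1]
M⁻¹ · (-21/10, 17/10, -5)ᵀ = (7/2, 9/2, -5)ᵀ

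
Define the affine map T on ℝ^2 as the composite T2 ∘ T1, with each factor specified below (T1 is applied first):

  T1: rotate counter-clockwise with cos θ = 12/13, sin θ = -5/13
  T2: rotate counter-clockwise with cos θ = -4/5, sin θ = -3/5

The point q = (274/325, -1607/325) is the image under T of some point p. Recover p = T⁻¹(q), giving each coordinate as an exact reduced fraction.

p = (2/5, 5)

T1 = [12/13 5/13 0; -5/13 12/13 0; 0 0 1]
T2·T1 = [-63/65 16/65 0; -16/65 -63/65 0; 0 0 1]
det M = 1; M⁻¹ = [-63/65 -16/65 0; 16/65 -63/65 0; 0 0 1]
M⁻¹ · (274/325, -1607/325)ᵀ = (2/5, 5)ᵀ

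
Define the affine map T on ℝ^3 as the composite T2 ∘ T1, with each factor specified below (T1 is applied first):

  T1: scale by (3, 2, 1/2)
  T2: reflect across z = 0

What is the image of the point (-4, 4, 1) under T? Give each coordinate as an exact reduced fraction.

T(p) = (-12, 8, -1/2)

T1 scale by (3, 2, 1/2): (-4, 4, 1) → (-12, 8, 1/2)
T2 reflect across z = 0: (-12, 8, 1/2) → (-12, 8, -1/2)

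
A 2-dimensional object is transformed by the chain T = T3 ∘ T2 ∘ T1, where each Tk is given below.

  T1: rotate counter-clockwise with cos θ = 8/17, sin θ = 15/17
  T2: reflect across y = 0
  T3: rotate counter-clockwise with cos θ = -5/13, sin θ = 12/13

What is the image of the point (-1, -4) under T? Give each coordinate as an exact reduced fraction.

T(p) = (-824/221, 389/221)

T1 rotate counter-clockwise with cos θ = 8/17, sin θ = 15/17: (-1, -4) → (52/17, -47/17)
T2 reflect across y = 0: (52/17, -47/17) → (52/17, 47/17)
T3 rotate counter-clockwise with cos θ = -5/13, sin θ = 12/13: (52/17, 47/17) → (-824/221, 389/221)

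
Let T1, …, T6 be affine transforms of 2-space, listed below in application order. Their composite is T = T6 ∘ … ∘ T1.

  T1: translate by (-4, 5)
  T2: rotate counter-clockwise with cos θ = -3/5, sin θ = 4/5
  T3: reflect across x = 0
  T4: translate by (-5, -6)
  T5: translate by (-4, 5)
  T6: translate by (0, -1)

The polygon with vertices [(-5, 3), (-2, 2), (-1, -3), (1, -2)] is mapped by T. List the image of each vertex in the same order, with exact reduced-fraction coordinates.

image vertices: (-8, -14), (-7, -11), (-52/5, -36/5), (-42/5, -31/5)

T1 translate by (-4, 5): (-5, 3) → (-9, 8); (-2, 2) → (-6, 7); (-1, -3) → (-5, 2); (1, -2) → (-3, 3)
T2 rotate counter-clockwise with cos θ = -3/5, sin θ = 4/5: (-9, 8) → (-1, -12); (-6, 7) → (-2, -9); (-5, 2) → (7/5, -26/5); (-3, 3) → (-3/5, -21/5)
T3 reflect across x = 0: (-1, -12) → (1, -12); (-2, -9) → (2, -9); (7/5, -26/5) → (-7/5, -26/5); (-3/5, -21/5) → (3/5, -21/5)
T4 translate by (-5, -6): (1, -12) → (-4, -18); (2, -9) → (-3, -15); (-7/5, -26/5) → (-32/5, -56/5); (3/5, -21/5) → (-22/5, -51/5)
T5 translate by (-4, 5): (-4, -18) → (-8, -13); (-3, -15) → (-7, -10); (-32/5, -56/5) → (-52/5, -31/5); (-22/5, -51/5) → (-42/5, -26/5)
T6 translate by (0, -1): (-8, -13) → (-8, -14); (-7, -10) → (-7, -11); (-52/5, -31/5) → (-52/5, -36/5); (-42/5, -26/5) → (-42/5, -31/5)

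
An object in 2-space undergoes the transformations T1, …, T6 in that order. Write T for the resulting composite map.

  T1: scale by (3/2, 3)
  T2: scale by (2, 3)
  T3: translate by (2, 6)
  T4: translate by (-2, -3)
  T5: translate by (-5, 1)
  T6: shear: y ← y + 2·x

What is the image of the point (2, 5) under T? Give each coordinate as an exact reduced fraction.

T1 scale by (3/2, 3): (2, 5) → (3, 15)
T2 scale by (2, 3): (3, 15) → (6, 45)
T3 translate by (2, 6): (6, 45) → (8, 51)
T4 translate by (-2, -3): (8, 51) → (6, 48)
T5 translate by (-5, 1): (6, 48) → (1, 49)
T6 shear: y ← y + 2·x: (1, 49) → (1, 51)

T(p) = (1, 51)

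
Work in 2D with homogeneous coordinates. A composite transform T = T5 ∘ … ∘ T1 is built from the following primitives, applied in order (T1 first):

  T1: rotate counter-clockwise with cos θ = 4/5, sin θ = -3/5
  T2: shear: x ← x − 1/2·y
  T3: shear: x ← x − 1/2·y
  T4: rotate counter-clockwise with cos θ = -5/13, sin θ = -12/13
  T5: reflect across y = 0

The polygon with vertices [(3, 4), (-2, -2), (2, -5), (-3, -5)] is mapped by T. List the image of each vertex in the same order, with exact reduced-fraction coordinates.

T1 rotate counter-clockwise with cos θ = 4/5, sin θ = -3/5: (3, 4) → (24/5, 7/5); (-2, -2) → (-14/5, -2/5); (2, -5) → (-7/5, -26/5); (-3, -5) → (-27/5, -11/5)
T2 shear: x ← x − 1/2·y: (24/5, 7/5) → (41/10, 7/5); (-14/5, -2/5) → (-13/5, -2/5); (-7/5, -26/5) → (6/5, -26/5); (-27/5, -11/5) → (-43/10, -11/5)
T3 shear: x ← x − 1/2·y: (41/10, 7/5) → (17/5, 7/5); (-13/5, -2/5) → (-12/5, -2/5); (6/5, -26/5) → (19/5, -26/5); (-43/10, -11/5) → (-16/5, -11/5)
T4 rotate counter-clockwise with cos θ = -5/13, sin θ = -12/13: (17/5, 7/5) → (-1/65, -239/65); (-12/5, -2/5) → (36/65, 154/65); (19/5, -26/5) → (-407/65, -98/65); (-16/5, -11/5) → (-4/5, 19/5)
T5 reflect across y = 0: (-1/65, -239/65) → (-1/65, 239/65); (36/65, 154/65) → (36/65, -154/65); (-407/65, -98/65) → (-407/65, 98/65); (-4/5, 19/5) → (-4/5, -19/5)

image vertices: (-1/65, 239/65), (36/65, -154/65), (-407/65, 98/65), (-4/5, -19/5)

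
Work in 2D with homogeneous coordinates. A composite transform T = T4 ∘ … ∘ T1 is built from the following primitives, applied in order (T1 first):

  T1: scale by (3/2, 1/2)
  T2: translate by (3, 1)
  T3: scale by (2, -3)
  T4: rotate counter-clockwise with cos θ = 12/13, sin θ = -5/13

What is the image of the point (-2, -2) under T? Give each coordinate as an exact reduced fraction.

T1 scale by (3/2, 1/2): (-2, -2) → (-3, -1)
T2 translate by (3, 1): (-3, -1) → (0, 0)
T3 scale by (2, -3): (0, 0) → (0, 0)
T4 rotate counter-clockwise with cos θ = 12/13, sin θ = -5/13: (0, 0) → (0, 0)

T(p) = (0, 0)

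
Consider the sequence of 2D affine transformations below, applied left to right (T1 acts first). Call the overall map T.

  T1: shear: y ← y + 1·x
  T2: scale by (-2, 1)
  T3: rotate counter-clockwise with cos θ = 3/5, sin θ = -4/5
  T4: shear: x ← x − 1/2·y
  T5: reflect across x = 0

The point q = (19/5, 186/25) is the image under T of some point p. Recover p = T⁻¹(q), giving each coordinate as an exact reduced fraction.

T1 = [1 0 0; 1 1 0; 0 0 1]
T2·T1 = [-2 0 0; 1 1 0; 0 0 1]
T3·…·T1 = [-2/5 4/5 0; 11/5 3/5 0; 0 0 1]
T4·…·T1 = [-3/2 1/2 0; 11/5 3/5 0; 0 0 1]
T5·…·T1 = [3/2 -1/2 0; 11/5 3/5 0; 0 0 1]
det M = 2; M⁻¹ = [3/10 1/4 0; -11/10 3/4 0; 0 0 1]
M⁻¹ · (19/5, 186/25)ᵀ = (3, 7/5)ᵀ

p = (3, 7/5)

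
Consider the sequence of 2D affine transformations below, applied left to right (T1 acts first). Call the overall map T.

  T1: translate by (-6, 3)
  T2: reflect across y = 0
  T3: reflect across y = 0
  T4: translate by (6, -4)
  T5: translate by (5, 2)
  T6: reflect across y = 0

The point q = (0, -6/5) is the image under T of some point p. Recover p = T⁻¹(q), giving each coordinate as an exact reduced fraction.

p = (-5, 1/5)

T1 = [1 0 -6; 0 1 3; 0 0 1]
T2·T1 = [1 0 -6; 0 -1 -3; 0 0 1]
T3·…·T1 = [1 0 -6; 0 1 3; 0 0 1]
T4·…·T1 = [1 0 0; 0 1 -1; 0 0 1]
T5·…·T1 = [1 0 5; 0 1 1; 0 0 1]
T6·…·T1 = [1 0 5; 0 -1 -1; 0 0 1]
det M = -1; M⁻¹ = [1 0 -5; 0 -1 -1; 0 0 1]
M⁻¹ · (0, -6/5)ᵀ = (-5, 1/5)ᵀ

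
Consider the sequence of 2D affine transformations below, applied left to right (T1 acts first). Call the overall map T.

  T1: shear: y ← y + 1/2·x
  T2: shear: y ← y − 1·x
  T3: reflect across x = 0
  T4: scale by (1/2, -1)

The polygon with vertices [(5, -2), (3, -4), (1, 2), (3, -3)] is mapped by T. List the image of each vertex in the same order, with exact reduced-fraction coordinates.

T1 shear: y ← y + 1/2·x: (5, -2) → (5, 1/2); (3, -4) → (3, -5/2); (1, 2) → (1, 5/2); (3, -3) → (3, -3/2)
T2 shear: y ← y − 1·x: (5, 1/2) → (5, -9/2); (3, -5/2) → (3, -11/2); (1, 5/2) → (1, 3/2); (3, -3/2) → (3, -9/2)
T3 reflect across x = 0: (5, -9/2) → (-5, -9/2); (3, -11/2) → (-3, -11/2); (1, 3/2) → (-1, 3/2); (3, -9/2) → (-3, -9/2)
T4 scale by (1/2, -1): (-5, -9/2) → (-5/2, 9/2); (-3, -11/2) → (-3/2, 11/2); (-1, 3/2) → (-1/2, -3/2); (-3, -9/2) → (-3/2, 9/2)

image vertices: (-5/2, 9/2), (-3/2, 11/2), (-1/2, -3/2), (-3/2, 9/2)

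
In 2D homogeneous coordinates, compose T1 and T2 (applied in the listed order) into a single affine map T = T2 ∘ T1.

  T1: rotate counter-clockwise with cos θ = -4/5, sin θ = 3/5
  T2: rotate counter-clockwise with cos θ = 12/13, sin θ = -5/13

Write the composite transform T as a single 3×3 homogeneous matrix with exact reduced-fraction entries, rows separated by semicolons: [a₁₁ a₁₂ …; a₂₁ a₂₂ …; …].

T1 = [-4/5 -3/5 0; 3/5 -4/5 0; 0 0 1]
T2·T1 = [-33/65 -56/65 0; 56/65 -33/65 0; 0 0 1]

T = [-33/65 -56/65 0; 56/65 -33/65 0; 0 0 1]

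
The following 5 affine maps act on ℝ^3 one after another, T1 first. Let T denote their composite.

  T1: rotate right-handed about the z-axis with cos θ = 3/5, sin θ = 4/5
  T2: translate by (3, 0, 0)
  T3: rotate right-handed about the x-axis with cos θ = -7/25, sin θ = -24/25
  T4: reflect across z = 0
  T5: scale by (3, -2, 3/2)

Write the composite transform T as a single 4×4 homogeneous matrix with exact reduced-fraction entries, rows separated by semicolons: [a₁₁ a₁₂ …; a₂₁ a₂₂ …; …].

T = [9/5 -12/5 0 9; 56/125 42/125 -48/25 0; 144/125 108/125 21/50 0; 0 0 0 1]

T1 = [3/5 -4/5 0 0; 4/5 3/5 0 0; 0 0 1 0; 0 0 0 1]
T2·T1 = [3/5 -4/5 0 3; 4/5 3/5 0 0; 0 0 1 0; 0 0 0 1]
T3·…·T1 = [3/5 -4/5 0 3; -28/125 -21/125 24/25 0; -96/125 -72/125 -7/25 0; 0 0 0 1]
T4·…·T1 = [3/5 -4/5 0 3; -28/125 -21/125 24/25 0; 96/125 72/125 7/25 0; 0 0 0 1]
T5·…·T1 = [9/5 -12/5 0 9; 56/125 42/125 -48/25 0; 144/125 108/125 21/50 0; 0 0 0 1]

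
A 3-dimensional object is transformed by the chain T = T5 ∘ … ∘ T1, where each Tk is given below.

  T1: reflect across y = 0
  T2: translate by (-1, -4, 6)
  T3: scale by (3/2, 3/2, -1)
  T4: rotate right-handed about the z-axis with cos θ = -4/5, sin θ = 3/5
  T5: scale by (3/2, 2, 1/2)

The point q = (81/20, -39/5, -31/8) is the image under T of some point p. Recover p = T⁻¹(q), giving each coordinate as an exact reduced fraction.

p = (-2, -5, 7/4)

T1 = [1 0 0 0; 0 -1 0 0; 0 0 1 0; 0 0 0 1]
T2·T1 = [1 0 0 -1; 0 -1 0 -4; 0 0 1 6; 0 0 0 1]
T3·…·T1 = [3/2 0 0 -3/2; 0 -3/2 0 -6; 0 0 -1 -6; 0 0 0 1]
T4·…·T1 = [-6/5 9/10 0 24/5; 9/10 6/5 0 39/10; 0 0 -1 -6; 0 0 0 1]
T5·…·T1 = [-9/5 27/20 0 36/5; 9/5 12/5 0 39/5; 0 0 -1/2 -3; 0 0 0 1]
det M = 27/8; M⁻¹ = [-16/45 1/5 0 1; 4/15 4/15 0 -4; 0 0 -2 -6; 0 0 0 1]
M⁻¹ · (81/20, -39/5, -31/8)ᵀ = (-2, -5, 7/4)ᵀ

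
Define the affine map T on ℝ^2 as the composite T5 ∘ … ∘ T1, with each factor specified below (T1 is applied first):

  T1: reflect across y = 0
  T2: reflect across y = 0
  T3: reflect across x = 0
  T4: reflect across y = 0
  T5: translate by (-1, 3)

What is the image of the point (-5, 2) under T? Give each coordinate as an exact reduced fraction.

T(p) = (4, 1)

T1 reflect across y = 0: (-5, 2) → (-5, -2)
T2 reflect across y = 0: (-5, -2) → (-5, 2)
T3 reflect across x = 0: (-5, 2) → (5, 2)
T4 reflect across y = 0: (5, 2) → (5, -2)
T5 translate by (-1, 3): (5, -2) → (4, 1)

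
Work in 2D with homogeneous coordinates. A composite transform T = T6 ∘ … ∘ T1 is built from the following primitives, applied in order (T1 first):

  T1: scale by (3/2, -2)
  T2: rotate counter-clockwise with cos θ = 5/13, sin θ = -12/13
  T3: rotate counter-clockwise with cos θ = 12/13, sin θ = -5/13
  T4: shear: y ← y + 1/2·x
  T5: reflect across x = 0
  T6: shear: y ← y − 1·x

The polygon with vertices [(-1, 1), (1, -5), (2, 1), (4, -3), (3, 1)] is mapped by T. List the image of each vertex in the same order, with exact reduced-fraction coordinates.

image vertices: (2, -3/2), (-10, 27/2), (2, -6), (-6, 3), (2, -15/2)

T1 scale by (3/2, -2): (-1, 1) → (-3/2, -2); (1, -5) → (3/2, 10); (2, 1) → (3, -2); (4, -3) → (6, 6); (3, 1) → (9/2, -2)
T2 rotate counter-clockwise with cos θ = 5/13, sin θ = -12/13: (-3/2, -2) → (-63/26, 8/13); (3/2, 10) → (255/26, 32/13); (3, -2) → (-9/13, -46/13); (6, 6) → (102/13, -42/13); (9/2, -2) → (-3/26, -64/13)
T3 rotate counter-clockwise with cos θ = 12/13, sin θ = -5/13: (-63/26, 8/13) → (-2, 3/2); (255/26, 32/13) → (10, -3/2); (-9/13, -46/13) → (-2, -3); (102/13, -42/13) → (6, -6); (-3/26, -64/13) → (-2, -9/2)
T4 shear: y ← y + 1/2·x: (-2, 3/2) → (-2, 1/2); (10, -3/2) → (10, 7/2); (-2, -3) → (-2, -4); (6, -6) → (6, -3); (-2, -9/2) → (-2, -11/2)
T5 reflect across x = 0: (-2, 1/2) → (2, 1/2); (10, 7/2) → (-10, 7/2); (-2, -4) → (2, -4); (6, -3) → (-6, -3); (-2, -11/2) → (2, -11/2)
T6 shear: y ← y − 1·x: (2, 1/2) → (2, -3/2); (-10, 7/2) → (-10, 27/2); (2, -4) → (2, -6); (-6, -3) → (-6, 3); (2, -11/2) → (2, -15/2)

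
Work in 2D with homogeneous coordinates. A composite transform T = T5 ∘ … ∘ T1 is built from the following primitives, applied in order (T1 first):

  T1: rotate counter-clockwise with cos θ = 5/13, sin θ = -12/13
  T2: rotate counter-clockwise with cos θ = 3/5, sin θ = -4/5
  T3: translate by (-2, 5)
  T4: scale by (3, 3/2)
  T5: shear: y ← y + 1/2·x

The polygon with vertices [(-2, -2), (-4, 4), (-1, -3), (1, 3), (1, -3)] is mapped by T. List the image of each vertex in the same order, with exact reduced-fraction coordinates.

image vertices: (-528/65, 981/130), (678/65, 1929/130), (-159/13, 129/26), (3/13, 105/26), (-993/65, 111/130)

T1 rotate counter-clockwise with cos θ = 5/13, sin θ = -12/13: (-2, -2) → (-34/13, 14/13); (-4, 4) → (28/13, 68/13); (-1, -3) → (-41/13, -3/13); (1, 3) → (41/13, 3/13); (1, -3) → (-31/13, -27/13)
T2 rotate counter-clockwise with cos θ = 3/5, sin θ = -4/5: (-34/13, 14/13) → (-46/65, 178/65); (28/13, 68/13) → (356/65, 92/65); (-41/13, -3/13) → (-27/13, 31/13); (41/13, 3/13) → (27/13, -31/13); (-31/13, -27/13) → (-201/65, 43/65)
T3 translate by (-2, 5): (-46/65, 178/65) → (-176/65, 503/65); (356/65, 92/65) → (226/65, 417/65); (-27/13, 31/13) → (-53/13, 96/13); (27/13, -31/13) → (1/13, 34/13); (-201/65, 43/65) → (-331/65, 368/65)
T4 scale by (3, 3/2): (-176/65, 503/65) → (-528/65, 1509/130); (226/65, 417/65) → (678/65, 1251/130); (-53/13, 96/13) → (-159/13, 144/13); (1/13, 34/13) → (3/13, 51/13); (-331/65, 368/65) → (-993/65, 552/65)
T5 shear: y ← y + 1/2·x: (-528/65, 1509/130) → (-528/65, 981/130); (678/65, 1251/130) → (678/65, 1929/130); (-159/13, 144/13) → (-159/13, 129/26); (3/13, 51/13) → (3/13, 105/26); (-993/65, 552/65) → (-993/65, 111/130)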